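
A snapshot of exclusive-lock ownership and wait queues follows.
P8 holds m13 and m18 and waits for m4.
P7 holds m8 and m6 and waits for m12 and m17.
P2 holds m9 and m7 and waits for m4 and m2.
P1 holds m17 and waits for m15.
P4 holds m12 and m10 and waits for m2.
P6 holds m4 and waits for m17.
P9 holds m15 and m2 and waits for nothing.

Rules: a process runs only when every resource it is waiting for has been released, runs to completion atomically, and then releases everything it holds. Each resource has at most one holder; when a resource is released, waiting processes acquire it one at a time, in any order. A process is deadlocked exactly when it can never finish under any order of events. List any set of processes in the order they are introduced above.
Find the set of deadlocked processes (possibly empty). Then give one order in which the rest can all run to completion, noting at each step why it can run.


No process is deadlocked.
Key observation: all waits point, directly or indirectly, at processes that can finish, so nothing is permanently blocked.
The rest can finish in the order P9, P4, P1, P6, P8, P2, P7.
Check, step by step:
  run P9 (it waits on nothing); releases m15 and m2
  P4 waits on m2 — all released -> runs and releases m12 and m10
  P1 waits on m15 — all released -> runs and releases m17
  P6 waits on m17 — all released -> runs and releases m4
  P8 waits on m4 — all released -> runs and releases m13 and m18
  P2 waits on m4 and m2 — all released -> runs and releases m9 and m7
  P7 waits on m12 and m17 — all released -> runs and releases m8 and m6


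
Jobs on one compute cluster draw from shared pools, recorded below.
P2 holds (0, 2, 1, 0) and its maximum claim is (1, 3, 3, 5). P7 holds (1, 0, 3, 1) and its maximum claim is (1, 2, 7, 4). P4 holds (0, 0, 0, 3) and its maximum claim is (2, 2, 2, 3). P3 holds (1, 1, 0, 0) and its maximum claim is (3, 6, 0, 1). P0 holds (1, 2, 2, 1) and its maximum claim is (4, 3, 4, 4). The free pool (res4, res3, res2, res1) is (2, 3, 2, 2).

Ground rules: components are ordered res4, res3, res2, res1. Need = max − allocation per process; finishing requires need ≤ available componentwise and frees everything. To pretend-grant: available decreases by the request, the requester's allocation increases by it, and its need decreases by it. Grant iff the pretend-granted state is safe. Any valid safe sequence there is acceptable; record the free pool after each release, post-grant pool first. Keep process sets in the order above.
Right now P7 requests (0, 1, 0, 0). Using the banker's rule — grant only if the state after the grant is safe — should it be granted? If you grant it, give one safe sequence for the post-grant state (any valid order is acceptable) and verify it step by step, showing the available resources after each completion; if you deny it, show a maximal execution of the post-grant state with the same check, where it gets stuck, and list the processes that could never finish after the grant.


DENY: after the grant no complete ordering would exist.
Key observation: after P4, P2 the pool peaks at (2, 4, 3, 5), and each blocked process is short somewhere: P7 on res2; P3 on res3; P0 on res4.
Pretend the grant happened; the run P4, P2 goes as far as possible. Step-by-step check:
  pool = (2, 2, 2, 2)
  P4 needs (2, 2, 2, 0) <= (2, 2, 2, 2) -> finishes; pool += (0, 0, 0, 3) = (2, 2, 2, 5)
  P2 needs (1, 1, 2, 5) <= (2, 2, 2, 5) -> finishes; pool += (0, 2, 1, 0) = (2, 4, 3, 5)
  blocked: P7 wants (0, 1, 4, 3), pool (2, 4, 3, 5) — not enough res2
  blocked: P3 wants (2, 5, 0, 1), pool (2, 4, 3, 5) — not enough res3
  blocked: P0 wants (3, 1, 2, 3), pool (2, 4, 3, 5) — not enough res4
Had the request been granted, P7, P3 and P0 could never finish.


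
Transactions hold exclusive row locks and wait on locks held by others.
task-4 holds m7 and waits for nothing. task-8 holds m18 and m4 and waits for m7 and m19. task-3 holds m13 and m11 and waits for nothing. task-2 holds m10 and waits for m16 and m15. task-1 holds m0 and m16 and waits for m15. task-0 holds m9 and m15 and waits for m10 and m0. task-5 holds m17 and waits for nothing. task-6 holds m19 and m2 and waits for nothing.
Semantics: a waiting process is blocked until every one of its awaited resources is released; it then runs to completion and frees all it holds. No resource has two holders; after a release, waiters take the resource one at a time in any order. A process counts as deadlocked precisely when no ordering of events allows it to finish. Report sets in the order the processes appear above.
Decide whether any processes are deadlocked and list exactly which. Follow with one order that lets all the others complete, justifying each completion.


Deadlocked set: task-2, task-1 and task-0.
Key observation: the loop task-2 -> task-1 -> task-0 -> task-2 blocks itself forever; no other process is dragged down with it.
The rest can finish in the order task-6, task-5, task-4, task-8, task-3.
Walking it through:
  task-6: no waits; runs immediately, freeing m19 and m2
  task-5: no waits; runs immediately, freeing m17
  task-4: no waits; runs immediately, freeing m7
  task-8 waits on m7 and m19 — all released -> runs and releases m18 and m4
  task-3: no waits; runs immediately, freeing m13 and m11


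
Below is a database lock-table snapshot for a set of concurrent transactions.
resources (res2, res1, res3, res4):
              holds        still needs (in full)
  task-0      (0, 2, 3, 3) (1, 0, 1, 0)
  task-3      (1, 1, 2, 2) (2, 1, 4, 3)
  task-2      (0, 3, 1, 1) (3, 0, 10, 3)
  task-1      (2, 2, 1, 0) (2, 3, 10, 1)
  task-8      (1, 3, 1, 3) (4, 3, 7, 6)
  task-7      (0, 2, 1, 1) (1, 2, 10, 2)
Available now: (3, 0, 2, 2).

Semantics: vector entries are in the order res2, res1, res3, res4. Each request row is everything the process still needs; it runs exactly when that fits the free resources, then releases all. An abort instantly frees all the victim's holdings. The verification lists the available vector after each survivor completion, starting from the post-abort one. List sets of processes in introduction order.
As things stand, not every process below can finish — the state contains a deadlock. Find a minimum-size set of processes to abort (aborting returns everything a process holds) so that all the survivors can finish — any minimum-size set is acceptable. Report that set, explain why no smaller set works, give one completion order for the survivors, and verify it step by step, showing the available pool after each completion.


The answer: abort task-2 and task-7.
Key observation: aborting task-2 and task-7 returns (0, 5, 2, 2), and task-1 — hopeless before — runs at step 4 with the returned capacity in the pool.
Why nothing smaller works — every single abort fails: task-0 alone leaves task-2 blocked (short on res3); task-3 alone leaves task-2 blocked (short on res3); task-2 alone leaves task-1 blocked (short on res3); task-1 alone leaves task-2 blocked (short on res3); task-8 alone leaves task-2 blocked (short on res3); task-7 alone leaves task-2 blocked (short on res3).
Survivors finish in the order: task-3, task-0, task-8, task-1. Step-by-step check (pool after the aborts first):
  pool = (3, 5, 4, 4)
  task-3 needs (2, 1, 4, 3) <= (3, 5, 4, 4) -> finishes; pool += (1, 1, 2, 2) = (4, 6, 6, 6)
  task-0 needs (1, 0, 1, 0) <= (4, 6, 6, 6) -> finishes; pool += (0, 2, 3, 3) = (4, 8, 9, 9)
  task-8 needs (4, 3, 7, 6) <= (4, 8, 9, 9) -> finishes; pool += (1, 3, 1, 3) = (5, 11, 10, 12)
  task-1 needs (2, 3, 10, 1) <= (5, 11, 10, 12) -> finishes; pool += (2, 2, 1, 0) = (7, 13, 11, 12)


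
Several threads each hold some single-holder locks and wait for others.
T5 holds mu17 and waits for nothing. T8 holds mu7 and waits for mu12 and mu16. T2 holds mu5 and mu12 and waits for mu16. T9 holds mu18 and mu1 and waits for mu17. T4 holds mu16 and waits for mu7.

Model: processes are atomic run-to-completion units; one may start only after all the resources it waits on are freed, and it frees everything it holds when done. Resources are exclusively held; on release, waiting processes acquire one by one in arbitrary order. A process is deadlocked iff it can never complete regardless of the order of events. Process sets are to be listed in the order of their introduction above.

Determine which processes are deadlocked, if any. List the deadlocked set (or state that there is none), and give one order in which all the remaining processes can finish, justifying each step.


The deadlocked set is T8, T2 and T4.
Key observation: the wait chain closes on itself along T8 -> T2 -> T4 -> T8; no other process is dragged down with it.
A valid finishing order for the others: T5, T9.
Check, step by step:
  T5 waits on nothing -> runs at once and releases mu17
  run T9 (all its waits — mu17 — are resolved); releases mu18 and mu1


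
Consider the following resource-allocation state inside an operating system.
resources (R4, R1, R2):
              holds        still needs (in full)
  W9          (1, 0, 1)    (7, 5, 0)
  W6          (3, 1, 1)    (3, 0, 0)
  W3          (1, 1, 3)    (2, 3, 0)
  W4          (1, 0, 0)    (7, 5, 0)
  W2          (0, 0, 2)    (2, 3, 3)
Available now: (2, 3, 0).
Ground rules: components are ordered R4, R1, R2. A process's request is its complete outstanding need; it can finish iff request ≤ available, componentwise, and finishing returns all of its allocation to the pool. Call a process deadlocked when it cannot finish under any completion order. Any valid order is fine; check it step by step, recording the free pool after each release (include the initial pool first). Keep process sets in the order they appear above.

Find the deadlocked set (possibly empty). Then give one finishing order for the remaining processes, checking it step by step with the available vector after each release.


Deadlocked: W9 and W4.
Key observation: W3, W6, W2 can finish, but then (6, 5, 6) is all there is, and the blocked group's R4 demands exceed it.
One completion order for the rest: W3, W6, W2. Walking it through:
  pool = (2, 3, 0)
  W3 needs (2, 3, 0) <= (2, 3, 0) -> finishes; pool += (1, 1, 3) = (3, 4, 3)
  W6 needs (3, 0, 0) <= (3, 4, 3) -> finishes; pool += (3, 1, 1) = (6, 5, 4)
  W2 needs (2, 3, 3) <= (6, 5, 4) -> finishes; pool += (0, 0, 2) = (6, 5, 6)
The stuck group stays short no matter what:
  W9 still needs (7, 5, 0) but only (6, 5, 6) is free — short on R4
  W4 still needs (7, 5, 0) but only (6, 5, 6) is free — short on R4


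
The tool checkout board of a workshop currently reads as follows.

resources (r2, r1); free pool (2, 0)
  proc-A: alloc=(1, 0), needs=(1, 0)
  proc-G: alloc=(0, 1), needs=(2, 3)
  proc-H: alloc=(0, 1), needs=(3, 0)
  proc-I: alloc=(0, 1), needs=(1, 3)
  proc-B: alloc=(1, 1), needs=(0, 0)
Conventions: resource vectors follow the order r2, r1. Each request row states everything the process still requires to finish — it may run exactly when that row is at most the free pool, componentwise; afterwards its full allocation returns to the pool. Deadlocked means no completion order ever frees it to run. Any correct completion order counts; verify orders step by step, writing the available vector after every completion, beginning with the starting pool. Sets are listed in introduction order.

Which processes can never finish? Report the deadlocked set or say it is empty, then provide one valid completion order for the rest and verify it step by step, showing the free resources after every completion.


Deadlocked set: proc-G and proc-I.
Key observation: even finishing proc-A, proc-H, proc-B leaves just (4, 2) free — too little r1 for any of the remaining processes.
The rest can finish in the order proc-A, proc-H, proc-B. Walking it through:
  pool = (2, 0)
  proc-A: need (1, 0) fits (2, 0); releases (1, 0), pool now (3, 0)
  proc-H: need (3, 0) fits (3, 0); releases (0, 1), pool now (3, 1)
  proc-B: need (0, 0) fits (3, 1); releases (1, 1), pool now (4, 2)
The blocked processes can never fit:
  proc-G cannot run: need (2, 3) vs free (4, 2) (insufficient r1)
  proc-I cannot run: need (1, 3) vs free (4, 2) (insufficient r1)


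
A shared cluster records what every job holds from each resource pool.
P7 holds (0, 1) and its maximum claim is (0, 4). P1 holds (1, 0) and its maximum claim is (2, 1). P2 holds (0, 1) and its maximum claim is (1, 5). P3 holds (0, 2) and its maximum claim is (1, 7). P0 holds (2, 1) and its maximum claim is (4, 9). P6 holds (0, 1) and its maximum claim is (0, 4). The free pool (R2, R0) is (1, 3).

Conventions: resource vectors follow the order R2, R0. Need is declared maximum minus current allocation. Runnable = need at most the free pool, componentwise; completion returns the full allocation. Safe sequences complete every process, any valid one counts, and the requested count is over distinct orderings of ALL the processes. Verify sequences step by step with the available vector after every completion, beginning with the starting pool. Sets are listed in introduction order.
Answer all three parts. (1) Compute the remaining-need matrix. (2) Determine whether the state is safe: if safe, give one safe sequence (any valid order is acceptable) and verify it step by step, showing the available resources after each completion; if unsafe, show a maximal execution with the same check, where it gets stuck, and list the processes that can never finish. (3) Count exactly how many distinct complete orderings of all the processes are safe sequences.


(1) Need matrix, components ordered R2, R0:
  P7: (0, 3)
  P1: (1, 1)
  P2: (1, 4)
  P3: (1, 5)
  P0: (2, 8)
  P6: (0, 3)
(2) SAFE, for example via the order P6, P7, P2, P3, P1, P0.
Key observation: reading the order forward, P6 is the first process whose need (0, 3) meets the free pool (1, 3) exactly on a resource it requests.
Verifying each step:
  pool = (1, 3)
  P6 needs (0, 3) <= (1, 3) -> finishes; pool += (0, 1) = (1, 4)
  P7 needs (0, 3) <= (1, 4) -> finishes; pool += (0, 1) = (1, 5)
  P2 needs (1, 4) <= (1, 5) -> finishes; pool += (0, 1) = (1, 6)
  P3 needs (1, 5) <= (1, 6) -> finishes; pool += (0, 2) = (1, 8)
  P1 needs (1, 1) <= (1, 8) -> finishes; pool += (1, 0) = (2, 8)
  P0 needs (2, 8) <= (2, 8) -> finishes; pool += (2, 1) = (4, 9)
(3) Precisely 40 of the possible complete orderings are safe sequences.


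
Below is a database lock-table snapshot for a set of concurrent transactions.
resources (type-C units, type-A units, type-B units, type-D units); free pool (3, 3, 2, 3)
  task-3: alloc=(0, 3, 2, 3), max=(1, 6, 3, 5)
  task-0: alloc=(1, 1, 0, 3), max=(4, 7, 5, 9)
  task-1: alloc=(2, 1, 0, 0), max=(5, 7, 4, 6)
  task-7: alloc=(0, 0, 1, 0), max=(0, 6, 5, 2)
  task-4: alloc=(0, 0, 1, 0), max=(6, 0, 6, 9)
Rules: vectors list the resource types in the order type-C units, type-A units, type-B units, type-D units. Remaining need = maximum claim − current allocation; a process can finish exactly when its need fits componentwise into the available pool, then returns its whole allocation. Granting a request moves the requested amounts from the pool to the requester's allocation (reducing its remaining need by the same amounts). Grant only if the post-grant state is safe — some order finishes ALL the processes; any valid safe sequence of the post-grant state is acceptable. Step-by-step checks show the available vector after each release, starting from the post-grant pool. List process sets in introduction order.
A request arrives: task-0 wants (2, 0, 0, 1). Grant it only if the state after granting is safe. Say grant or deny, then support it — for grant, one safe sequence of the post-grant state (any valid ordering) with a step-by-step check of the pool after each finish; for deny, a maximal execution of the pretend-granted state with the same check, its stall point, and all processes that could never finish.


GRANT. The post-grant state is safe; one safe sequence: task-3, task-7, task-0, task-1, task-4.
Key observation: after the grant the pool drops to (1, 3, 2, 2), which still lets task-3 finish first and unwind the rest.
Check on the post-grant state, step by step:
  pool = (1, 3, 2, 2)
  task-3: need (1, 3, 1, 2) fits (1, 3, 2, 2); releases (0, 3, 2, 3), pool now (1, 6, 4, 5)
  task-7: need (0, 6, 4, 2) fits (1, 6, 4, 5); releases (0, 0, 1, 0), pool now (1, 6, 5, 5)
  task-0: need (1, 6, 5, 5) fits (1, 6, 5, 5); releases (3, 1, 0, 4), pool now (4, 7, 5, 9)
  task-1: need (3, 6, 4, 6) fits (4, 7, 5, 9); releases (2, 1, 0, 0), pool now (6, 8, 5, 9)
  task-4: need (6, 0, 5, 9) fits (6, 8, 5, 9); releases (0, 0, 1, 0), pool now (6, 8, 6, 9)


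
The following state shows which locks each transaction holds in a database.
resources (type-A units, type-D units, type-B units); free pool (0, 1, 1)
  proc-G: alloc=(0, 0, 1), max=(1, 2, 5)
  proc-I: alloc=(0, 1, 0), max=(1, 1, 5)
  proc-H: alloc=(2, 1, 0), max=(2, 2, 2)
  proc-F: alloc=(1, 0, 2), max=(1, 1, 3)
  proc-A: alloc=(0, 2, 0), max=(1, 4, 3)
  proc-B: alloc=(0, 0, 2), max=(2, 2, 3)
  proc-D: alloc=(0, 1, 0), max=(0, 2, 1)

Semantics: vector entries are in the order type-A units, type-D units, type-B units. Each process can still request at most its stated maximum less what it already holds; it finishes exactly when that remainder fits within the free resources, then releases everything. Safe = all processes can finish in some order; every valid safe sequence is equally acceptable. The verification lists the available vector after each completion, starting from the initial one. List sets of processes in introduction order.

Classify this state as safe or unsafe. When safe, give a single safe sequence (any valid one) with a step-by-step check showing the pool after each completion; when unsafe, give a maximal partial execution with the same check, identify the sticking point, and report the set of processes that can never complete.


The state is SAFE; one workable sequence: proc-F, proc-H, proc-A, proc-B, proc-G, proc-I, proc-D.
Key observation: the first exact fit in this order is proc-F — it needs (0, 1, 1) with (0, 1, 1) free, meeting a requested resource to the last unit.
Verifying each step:
  pool = (0, 1, 1)
  proc-F needs (0, 1, 1) <= (0, 1, 1) -> finishes; pool += (1, 0, 2) = (1, 1, 3)
  proc-H needs (0, 1, 2) <= (1, 1, 3) -> finishes; pool += (2, 1, 0) = (3, 2, 3)
  proc-A needs (1, 2, 3) <= (3, 2, 3) -> finishes; pool += (0, 2, 0) = (3, 4, 3)
  proc-B needs (2, 2, 1) <= (3, 4, 3) -> finishes; pool += (0, 0, 2) = (3, 4, 5)
  proc-G needs (1, 2, 4) <= (3, 4, 5) -> finishes; pool += (0, 0, 1) = (3, 4, 6)
  proc-I needs (1, 0, 5) <= (3, 4, 6) -> finishes; pool += (0, 1, 0) = (3, 5, 6)
  proc-D needs (0, 1, 1) <= (3, 5, 6) -> finishes; pool += (0, 1, 0) = (3, 6, 6)


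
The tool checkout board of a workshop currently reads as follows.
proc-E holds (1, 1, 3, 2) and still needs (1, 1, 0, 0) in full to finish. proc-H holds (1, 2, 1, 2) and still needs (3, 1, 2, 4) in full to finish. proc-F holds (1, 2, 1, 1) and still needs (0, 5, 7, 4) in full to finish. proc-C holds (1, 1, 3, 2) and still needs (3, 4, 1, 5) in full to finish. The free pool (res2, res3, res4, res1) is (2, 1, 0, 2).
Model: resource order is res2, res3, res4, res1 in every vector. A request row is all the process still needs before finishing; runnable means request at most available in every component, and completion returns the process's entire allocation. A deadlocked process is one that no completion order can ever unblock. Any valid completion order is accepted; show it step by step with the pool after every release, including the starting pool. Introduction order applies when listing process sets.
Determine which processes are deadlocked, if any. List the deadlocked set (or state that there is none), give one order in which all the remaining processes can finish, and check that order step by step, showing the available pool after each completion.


No process is deadlocked.
Key observation: proc-E can run right away; the returned allocation unlocks the remaining processes in turn.
One completion order for the rest: proc-E, proc-H, proc-C, proc-F. Verifying each step:
  pool = (2, 1, 0, 2)
  proc-E: need (1, 1, 0, 0) fits (2, 1, 0, 2); releases (1, 1, 3, 2), pool now (3, 2, 3, 4)
  proc-H: need (3, 1, 2, 4) fits (3, 2, 3, 4); releases (1, 2, 1, 2), pool now (4, 4, 4, 6)
  proc-C: need (3, 4, 1, 5) fits (4, 4, 4, 6); releases (1, 1, 3, 2), pool now (5, 5, 7, 8)
  proc-F: need (0, 5, 7, 4) fits (5, 5, 7, 8); releases (1, 2, 1, 1), pool now (6, 7, 8, 9)


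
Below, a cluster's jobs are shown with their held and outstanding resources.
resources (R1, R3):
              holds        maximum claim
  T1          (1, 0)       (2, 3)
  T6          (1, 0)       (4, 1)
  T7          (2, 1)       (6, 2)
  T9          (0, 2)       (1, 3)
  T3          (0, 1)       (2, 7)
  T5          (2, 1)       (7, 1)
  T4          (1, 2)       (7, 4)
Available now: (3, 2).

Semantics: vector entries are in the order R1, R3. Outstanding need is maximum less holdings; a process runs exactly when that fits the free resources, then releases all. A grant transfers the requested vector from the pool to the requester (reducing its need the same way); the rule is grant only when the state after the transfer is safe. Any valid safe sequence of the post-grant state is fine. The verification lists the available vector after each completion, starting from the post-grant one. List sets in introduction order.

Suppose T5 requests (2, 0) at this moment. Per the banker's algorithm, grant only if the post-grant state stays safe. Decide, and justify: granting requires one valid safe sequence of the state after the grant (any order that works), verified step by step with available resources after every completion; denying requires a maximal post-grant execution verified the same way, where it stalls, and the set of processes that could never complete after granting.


DENY. Granting would leave the state unsafe.
Key observation: after T9, T1 the pool peaks at (2, 4), and each blocked process is short somewhere: T6 on R1; T7 on R1; T3 on R3; T5 on R1; T4 on R1.
On the post-grant state, T9, T1 is a maximal run — nothing extends it. Verifying each step:
  pool = (1, 2)
  T9: need (1, 1) fits (1, 2); releases (0, 2), pool now (1, 4)
  T1: need (1, 3) fits (1, 4); releases (1, 0), pool now (2, 4)
  T6 still needs (3, 1) but only (2, 4) is free — short on R1
  T7 still needs (4, 1) but only (2, 4) is free — short on R1
  T3 still needs (2, 6) but only (2, 4) is free — short on R3
  T5 still needs (3, 0) but only (2, 4) is free — short on R1
  T4 still needs (6, 2) but only (2, 4) is free — short on R1
Had the request been granted, T6, T7, T3, T5 and T4 could never finish.


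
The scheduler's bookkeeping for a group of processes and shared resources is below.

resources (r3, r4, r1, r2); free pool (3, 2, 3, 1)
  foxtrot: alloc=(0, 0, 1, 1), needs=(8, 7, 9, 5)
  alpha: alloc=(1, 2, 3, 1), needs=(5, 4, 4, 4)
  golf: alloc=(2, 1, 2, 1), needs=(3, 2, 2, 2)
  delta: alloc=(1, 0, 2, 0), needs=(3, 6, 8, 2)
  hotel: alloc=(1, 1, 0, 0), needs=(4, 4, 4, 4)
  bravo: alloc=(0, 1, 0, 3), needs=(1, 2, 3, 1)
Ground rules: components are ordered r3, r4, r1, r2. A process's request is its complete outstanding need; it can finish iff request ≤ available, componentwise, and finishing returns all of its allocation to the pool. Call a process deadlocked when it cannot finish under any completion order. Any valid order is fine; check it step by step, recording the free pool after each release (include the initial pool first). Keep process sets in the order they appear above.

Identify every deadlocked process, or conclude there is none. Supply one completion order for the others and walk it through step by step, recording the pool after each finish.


No process is deadlocked.
Key observation: the pool covers bravo at once, and every later process fits after earlier releases.
A valid finishing order for the others: bravo, golf, alpha, hotel, delta, foxtrot. Step-by-step check:
  pool = (3, 2, 3, 1)
  bravo needs (1, 2, 3, 1) <= (3, 2, 3, 1) -> finishes; pool += (0, 1, 0, 3) = (3, 3, 3, 4)
  golf needs (3, 2, 2, 2) <= (3, 3, 3, 4) -> finishes; pool += (2, 1, 2, 1) = (5, 4, 5, 5)
  alpha needs (5, 4, 4, 4) <= (5, 4, 5, 5) -> finishes; pool += (1, 2, 3, 1) = (6, 6, 8, 6)
  hotel needs (4, 4, 4, 4) <= (6, 6, 8, 6) -> finishes; pool += (1, 1, 0, 0) = (7, 7, 8, 6)
  delta needs (3, 6, 8, 2) <= (7, 7, 8, 6) -> finishes; pool += (1, 0, 2, 0) = (8, 7, 10, 6)
  foxtrot needs (8, 7, 9, 5) <= (8, 7, 10, 6) -> finishes; pool += (0, 0, 1, 1) = (8, 7, 11, 7)


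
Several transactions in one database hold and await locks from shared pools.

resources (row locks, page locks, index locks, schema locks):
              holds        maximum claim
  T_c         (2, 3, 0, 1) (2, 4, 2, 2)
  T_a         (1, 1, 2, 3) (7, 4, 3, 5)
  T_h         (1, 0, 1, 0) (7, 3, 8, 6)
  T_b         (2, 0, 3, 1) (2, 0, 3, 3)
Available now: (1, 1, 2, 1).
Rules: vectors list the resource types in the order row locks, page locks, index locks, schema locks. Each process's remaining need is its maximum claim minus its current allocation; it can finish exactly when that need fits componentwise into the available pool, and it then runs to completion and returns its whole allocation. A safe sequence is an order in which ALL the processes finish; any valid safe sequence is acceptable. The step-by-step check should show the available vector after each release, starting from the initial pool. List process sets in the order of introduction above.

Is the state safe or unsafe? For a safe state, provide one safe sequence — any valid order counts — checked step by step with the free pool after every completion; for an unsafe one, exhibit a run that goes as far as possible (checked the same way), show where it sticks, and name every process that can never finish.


UNSAFE.
Key observation: after T_c, T_b complete, (5, 4, 5, 3) is the best the pool ever gets, yet each leftover process wants more row locks.
Going as far as possible: T_c, T_b; after that, nothing fits. Verifying each step:
  pool = (1, 1, 2, 1)
  T_c: need (0, 1, 2, 1) fits (1, 1, 2, 1); releases (2, 3, 0, 1), pool now (3, 4, 2, 2)
  T_b: need (0, 0, 0, 2) fits (3, 4, 2, 2); releases (2, 0, 3, 1), pool now (5, 4, 5, 3)
  blocked: T_a wants (6, 3, 1, 2), pool (5, 4, 5, 3) — not enough row locks
  blocked: T_h wants (6, 3, 7, 6), pool (5, 4, 5, 3) — not enough row locks, index locks and schema locks
Never able to finish: T_a and T_h.


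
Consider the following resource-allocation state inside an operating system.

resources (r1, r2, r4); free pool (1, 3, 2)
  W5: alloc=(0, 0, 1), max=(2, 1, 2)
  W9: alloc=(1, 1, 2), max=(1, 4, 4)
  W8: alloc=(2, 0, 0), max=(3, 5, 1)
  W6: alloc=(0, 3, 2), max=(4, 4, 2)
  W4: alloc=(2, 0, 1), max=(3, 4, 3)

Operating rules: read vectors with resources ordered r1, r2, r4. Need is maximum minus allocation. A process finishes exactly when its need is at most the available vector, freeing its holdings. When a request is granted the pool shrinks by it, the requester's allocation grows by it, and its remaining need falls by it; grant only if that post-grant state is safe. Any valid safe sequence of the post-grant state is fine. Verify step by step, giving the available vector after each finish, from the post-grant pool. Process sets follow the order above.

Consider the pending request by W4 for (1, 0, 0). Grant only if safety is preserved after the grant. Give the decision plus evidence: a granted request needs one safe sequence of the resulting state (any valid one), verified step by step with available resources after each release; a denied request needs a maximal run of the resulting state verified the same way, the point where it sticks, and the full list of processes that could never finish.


GRANT — the state after the grant stays safe, e.g. via W9, W4, W6, W5, W8.
Key observation: granting shrinks the pool to (0, 3, 2), yet W9 still fits and the chain goes through.
Verifying the post-grant state step by step:
  pool = (0, 3, 2)
  W9: need (0, 3, 2) fits (0, 3, 2); releases (1, 1, 2), pool now (1, 4, 4)
  W4: need (0, 4, 2) fits (1, 4, 4); releases (3, 0, 1), pool now (4, 4, 5)
  W6: need (4, 1, 0) fits (4, 4, 5); releases (0, 3, 2), pool now (4, 7, 7)
  W5: need (2, 1, 1) fits (4, 7, 7); releases (0, 0, 1), pool now (4, 7, 8)
  W8: need (1, 5, 1) fits (4, 7, 8); releases (2, 0, 0), pool now (6, 7, 8)


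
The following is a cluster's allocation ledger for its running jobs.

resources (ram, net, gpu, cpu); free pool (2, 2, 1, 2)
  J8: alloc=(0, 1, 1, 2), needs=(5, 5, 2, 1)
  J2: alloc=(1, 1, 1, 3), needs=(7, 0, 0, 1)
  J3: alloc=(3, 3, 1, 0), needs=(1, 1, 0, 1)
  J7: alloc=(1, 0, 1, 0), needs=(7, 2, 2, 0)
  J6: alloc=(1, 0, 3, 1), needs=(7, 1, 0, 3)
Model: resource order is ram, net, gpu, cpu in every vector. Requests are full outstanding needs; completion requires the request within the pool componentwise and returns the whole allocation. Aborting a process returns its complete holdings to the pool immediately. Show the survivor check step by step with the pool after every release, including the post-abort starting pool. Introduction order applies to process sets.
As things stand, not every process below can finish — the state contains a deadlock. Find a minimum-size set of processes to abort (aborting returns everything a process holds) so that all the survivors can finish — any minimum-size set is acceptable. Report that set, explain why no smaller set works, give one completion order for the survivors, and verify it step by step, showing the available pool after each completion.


Minimum abort set: J7 and J6.
Key observation: before aborting J7 and J6, J2 was permanently blocked — no order could ever run it; afterwards it completes at step 2.
Why nothing smaller works — every single abort fails: J8 alone leaves J2 blocked (short on ram); J2 alone leaves J7 blocked (short on ram); J3 alone leaves J2 blocked (short on ram); J7 alone leaves J2 blocked (short on ram); J6 alone leaves J2 blocked (short on ram).
The survivors complete as J3, J2, J8. Check, step by step (starting from the post-abort pool):
  pool = (4, 2, 5, 3)
  J3 needs (1, 1, 0, 1) <= (4, 2, 5, 3) -> finishes; pool += (3, 3, 1, 0) = (7, 5, 6, 3)
  J2 needs (7, 0, 0, 1) <= (7, 5, 6, 3) -> finishes; pool += (1, 1, 1, 3) = (8, 6, 7, 6)
  J8 needs (5, 5, 2, 1) <= (8, 6, 7, 6) -> finishes; pool += (0, 1, 1, 2) = (8, 7, 8, 8)


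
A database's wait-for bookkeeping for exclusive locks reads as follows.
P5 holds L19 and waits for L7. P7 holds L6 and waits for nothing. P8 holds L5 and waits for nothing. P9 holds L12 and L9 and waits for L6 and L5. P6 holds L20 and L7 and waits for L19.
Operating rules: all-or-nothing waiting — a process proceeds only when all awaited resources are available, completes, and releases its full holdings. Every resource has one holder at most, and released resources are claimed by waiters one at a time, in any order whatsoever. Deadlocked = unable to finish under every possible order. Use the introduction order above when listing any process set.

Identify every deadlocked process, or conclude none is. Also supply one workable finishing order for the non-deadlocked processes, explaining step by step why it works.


Deadlocked set: P5 and P6.
Key observation: the wait chain closes on itself along P5 -> P6 -> P5; no other process is dragged down with it.
One completion order for the rest: P8, P7, P9.
Check, step by step:
  P8: no waits; runs immediately, freeing L5
  P7: no waits; runs immediately, freeing L6
  run P9 (all its waits — L6 and L5 — are resolved); releases L12 and L9


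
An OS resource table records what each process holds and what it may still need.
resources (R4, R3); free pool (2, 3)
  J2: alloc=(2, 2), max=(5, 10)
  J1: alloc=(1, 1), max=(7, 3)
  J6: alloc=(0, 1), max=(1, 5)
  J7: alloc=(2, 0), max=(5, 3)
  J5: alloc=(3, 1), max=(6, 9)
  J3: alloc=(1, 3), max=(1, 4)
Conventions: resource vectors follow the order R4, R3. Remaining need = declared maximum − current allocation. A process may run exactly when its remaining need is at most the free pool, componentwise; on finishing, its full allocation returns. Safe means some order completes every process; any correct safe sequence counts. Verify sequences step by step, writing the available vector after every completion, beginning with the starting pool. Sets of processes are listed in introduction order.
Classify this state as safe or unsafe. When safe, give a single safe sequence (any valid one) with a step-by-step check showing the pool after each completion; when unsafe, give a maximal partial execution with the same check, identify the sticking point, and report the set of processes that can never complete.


The state is UNSAFE.
Key observation: after J3, J6, J7 the pool peaks at (5, 7), and each blocked process is short somewhere: J2 on R3; J1 on R4; J5 on R3.
A maximal execution: J3, J6, J7 — then nothing else fits. Walking it through:
  pool = (2, 3)
  J3 needs (0, 1) <= (2, 3) -> finishes; pool += (1, 3) = (3, 6)
  J6 needs (1, 4) <= (3, 6) -> finishes; pool += (0, 1) = (3, 7)
  J7 needs (3, 3) <= (3, 7) -> finishes; pool += (2, 0) = (5, 7)
  blocked: J2 wants (3, 8), pool (5, 7) — not enough R3
  blocked: J1 wants (6, 2), pool (5, 7) — not enough R4
  blocked: J5 wants (3, 8), pool (5, 7) — not enough R3
Processes that can never finish: J2, J1 and J5.


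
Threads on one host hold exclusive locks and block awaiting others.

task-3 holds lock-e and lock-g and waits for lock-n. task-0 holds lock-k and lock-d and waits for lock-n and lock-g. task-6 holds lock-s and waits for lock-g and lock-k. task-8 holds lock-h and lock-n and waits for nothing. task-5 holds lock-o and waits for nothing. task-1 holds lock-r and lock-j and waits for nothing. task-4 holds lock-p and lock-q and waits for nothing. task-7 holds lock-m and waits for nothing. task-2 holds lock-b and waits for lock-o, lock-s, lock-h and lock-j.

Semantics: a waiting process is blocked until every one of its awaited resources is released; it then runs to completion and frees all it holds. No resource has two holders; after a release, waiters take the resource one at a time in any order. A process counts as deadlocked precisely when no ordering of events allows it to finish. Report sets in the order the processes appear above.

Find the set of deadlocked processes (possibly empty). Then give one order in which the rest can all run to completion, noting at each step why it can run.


The deadlocked set is empty.
Key observation: the wait graph is acyclic; completion cascades from the unblocked processes through everyone else.
One completion order for the rest: task-1, task-8, task-3, task-0, task-5, task-6, task-7, task-4, task-2.
Check, step by step:
  task-1 waits on nothing -> runs at once and releases lock-r and lock-j
  task-8 waits on nothing -> runs at once and releases lock-h and lock-n
  run task-3 (all its waits — lock-n — are resolved); releases lock-e and lock-g
  run task-0 (all its waits — lock-n and lock-g — are resolved); releases lock-k and lock-d
  task-5 waits on nothing -> runs at once and releases lock-o
  run task-6 (all its waits — lock-g and lock-k — are resolved); releases lock-s
  task-7 waits on nothing -> runs at once and releases lock-m
  task-4 waits on nothing -> runs at once and releases lock-p and lock-q
  run task-2 (all its waits — lock-o, lock-s, lock-h and lock-j — are resolved); releases lock-b


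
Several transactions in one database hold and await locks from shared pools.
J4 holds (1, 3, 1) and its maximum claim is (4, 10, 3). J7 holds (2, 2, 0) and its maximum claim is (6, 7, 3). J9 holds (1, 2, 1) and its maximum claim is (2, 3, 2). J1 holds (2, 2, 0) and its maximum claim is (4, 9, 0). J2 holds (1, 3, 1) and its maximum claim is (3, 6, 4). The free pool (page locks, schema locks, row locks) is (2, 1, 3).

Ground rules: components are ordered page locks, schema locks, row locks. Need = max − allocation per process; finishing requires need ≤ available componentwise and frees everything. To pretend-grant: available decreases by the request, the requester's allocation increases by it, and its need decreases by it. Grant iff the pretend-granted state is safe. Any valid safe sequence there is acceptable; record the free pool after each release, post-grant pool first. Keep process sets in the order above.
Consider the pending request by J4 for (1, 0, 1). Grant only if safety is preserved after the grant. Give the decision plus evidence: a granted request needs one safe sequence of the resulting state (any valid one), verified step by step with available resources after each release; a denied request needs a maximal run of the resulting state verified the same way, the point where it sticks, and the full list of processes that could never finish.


DENY: after the grant no complete ordering would exist.
Key observation: after J9, J2 the pool peaks at (3, 6, 4), and each blocked process is short somewhere: J4 on schema locks; J7 on page locks; J1 on schema locks.
Pretend the grant happened; the run J9, J2 goes as far as possible. Walking it through:
  pool = (1, 1, 2)
  J9: need (1, 1, 1) fits (1, 1, 2); releases (1, 2, 1), pool now (2, 3, 3)
  J2: need (2, 3, 3) fits (2, 3, 3); releases (1, 3, 1), pool now (3, 6, 4)
  blocked: J4 wants (2, 7, 1), pool (3, 6, 4) — not enough schema locks
  blocked: J7 wants (4, 5, 3), pool (3, 6, 4) — not enough page locks
  blocked: J1 wants (2, 7, 0), pool (3, 6, 4) — not enough schema locks
Post-grant, the permanently blocked set is J4, J7 and J1.


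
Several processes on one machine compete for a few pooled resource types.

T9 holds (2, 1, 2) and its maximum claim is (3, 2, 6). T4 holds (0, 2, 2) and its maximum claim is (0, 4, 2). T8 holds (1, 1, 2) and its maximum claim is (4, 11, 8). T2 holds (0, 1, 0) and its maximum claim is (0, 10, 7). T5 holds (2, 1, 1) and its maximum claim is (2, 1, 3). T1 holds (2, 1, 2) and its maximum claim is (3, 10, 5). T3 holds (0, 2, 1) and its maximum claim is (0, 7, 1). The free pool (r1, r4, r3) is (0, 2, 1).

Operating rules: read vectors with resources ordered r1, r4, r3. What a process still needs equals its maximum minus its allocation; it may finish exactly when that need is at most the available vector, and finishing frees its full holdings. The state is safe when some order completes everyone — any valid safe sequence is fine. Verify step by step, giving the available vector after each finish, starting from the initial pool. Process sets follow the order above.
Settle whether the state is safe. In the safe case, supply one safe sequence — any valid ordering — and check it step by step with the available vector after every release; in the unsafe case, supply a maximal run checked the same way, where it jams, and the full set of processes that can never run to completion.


UNSAFE.
Key observation: T4, T5, T3, T9 can finish, but then (4, 8, 7) is all there is, and the blocked group's r4 demands exceed it.
The run T4, T5, T3, T9 cannot be extended any further. Check, step by step:
  pool = (0, 2, 1)
  T4 needs (0, 2, 0) <= (0, 2, 1) -> finishes; pool += (0, 2, 2) = (0, 4, 3)
  T5 needs (0, 0, 2) <= (0, 4, 3) -> finishes; pool += (2, 1, 1) = (2, 5, 4)
  T3 needs (0, 5, 0) <= (2, 5, 4) -> finishes; pool += (0, 2, 1) = (2, 7, 5)
  T9 needs (1, 1, 4) <= (2, 7, 5) -> finishes; pool += (2, 1, 2) = (4, 8, 7)
  T8 cannot run: need (3, 10, 6) vs free (4, 8, 7) (insufficient r4)
  T2 cannot run: need (0, 9, 7) vs free (4, 8, 7) (insufficient r4)
  T1 cannot run: need (1, 9, 3) vs free (4, 8, 7) (insufficient r4)
Never able to finish: T8, T2 and T1.


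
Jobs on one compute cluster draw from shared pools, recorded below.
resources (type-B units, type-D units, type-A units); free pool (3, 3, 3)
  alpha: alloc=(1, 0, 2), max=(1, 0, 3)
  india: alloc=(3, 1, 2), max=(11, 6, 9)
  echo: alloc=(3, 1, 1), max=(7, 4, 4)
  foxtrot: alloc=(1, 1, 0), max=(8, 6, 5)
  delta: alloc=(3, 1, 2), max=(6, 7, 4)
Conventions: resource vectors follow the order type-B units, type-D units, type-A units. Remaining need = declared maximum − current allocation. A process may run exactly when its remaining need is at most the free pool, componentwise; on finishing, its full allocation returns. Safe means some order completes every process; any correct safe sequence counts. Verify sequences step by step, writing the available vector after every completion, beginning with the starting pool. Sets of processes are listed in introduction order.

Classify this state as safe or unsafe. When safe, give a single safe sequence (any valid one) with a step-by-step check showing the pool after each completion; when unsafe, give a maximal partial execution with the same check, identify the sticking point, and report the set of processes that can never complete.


UNSAFE — no complete ordering exists.
Key observation: after alpha, echo complete, (7, 4, 6) is the best the pool ever gets, yet each leftover process wants more type-D units.
Going as far as possible: alpha, echo; after that, nothing fits. Step-by-step check:
  pool = (3, 3, 3)
  alpha: need (0, 0, 1) fits (3, 3, 3); releases (1, 0, 2), pool now (4, 3, 5)
  echo: need (4, 3, 3) fits (4, 3, 5); releases (3, 1, 1), pool now (7, 4, 6)
  blocked: india wants (8, 5, 7), pool (7, 4, 6) — not enough type-B units, type-D units and type-A units
  blocked: foxtrot wants (7, 5, 5), pool (7, 4, 6) — not enough type-D units
  blocked: delta wants (3, 6, 2), pool (7, 4, 6) — not enough type-D units
Never able to finish: india, foxtrot and delta.
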